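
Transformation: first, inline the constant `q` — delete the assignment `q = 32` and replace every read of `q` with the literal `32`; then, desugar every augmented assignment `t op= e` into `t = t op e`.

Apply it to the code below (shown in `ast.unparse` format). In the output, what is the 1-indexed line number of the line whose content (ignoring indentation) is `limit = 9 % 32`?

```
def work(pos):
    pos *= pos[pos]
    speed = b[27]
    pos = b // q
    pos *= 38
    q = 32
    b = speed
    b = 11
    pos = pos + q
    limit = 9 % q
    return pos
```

9

Transformed code:
def work(pos):
    pos = pos * pos[pos]
    speed = b[27]
    pos = b // 32
    pos = pos * 38
    b = speed
    b = 11
    pos = pos + 32
    limit = 9 % 32
    return pos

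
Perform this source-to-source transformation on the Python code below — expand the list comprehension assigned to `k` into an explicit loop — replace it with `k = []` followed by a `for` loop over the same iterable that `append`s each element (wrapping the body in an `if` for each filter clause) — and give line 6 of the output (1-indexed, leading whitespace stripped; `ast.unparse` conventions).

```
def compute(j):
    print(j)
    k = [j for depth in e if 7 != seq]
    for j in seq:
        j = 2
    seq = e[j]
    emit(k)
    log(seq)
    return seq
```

Transformed code:
def compute(j):
    print(j)
    k = []
    for depth in e:
        if 7 != seq:
            k.append(j)
    for j in seq:
        j = 2
    seq = e[j]
    emit(k)
    log(seq)
    return seq

k.append(j)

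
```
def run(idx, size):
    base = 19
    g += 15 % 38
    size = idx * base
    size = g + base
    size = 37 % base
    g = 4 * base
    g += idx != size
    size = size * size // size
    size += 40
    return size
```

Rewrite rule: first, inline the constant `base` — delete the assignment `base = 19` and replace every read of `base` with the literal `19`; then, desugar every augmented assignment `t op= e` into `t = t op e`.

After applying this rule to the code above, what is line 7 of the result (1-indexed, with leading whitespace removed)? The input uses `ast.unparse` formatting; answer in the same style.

g = g + (idx != size)

Transformed code:
def run(idx, size):
    g = g + 15 % 38
    size = idx * 19
    size = g + 19
    size = 37 % 19
    g = 4 * 19
    g = g + (idx != size)
    size = size * size // size
    size = size + 40
    return size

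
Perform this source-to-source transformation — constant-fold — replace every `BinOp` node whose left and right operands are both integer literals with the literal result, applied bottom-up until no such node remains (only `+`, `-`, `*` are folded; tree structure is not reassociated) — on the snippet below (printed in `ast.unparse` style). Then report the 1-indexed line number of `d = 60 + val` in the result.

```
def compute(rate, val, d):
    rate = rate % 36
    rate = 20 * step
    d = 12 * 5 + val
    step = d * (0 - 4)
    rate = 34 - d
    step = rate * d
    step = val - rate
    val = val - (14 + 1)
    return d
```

4

Transformed code:
def compute(rate, val, d):
    rate = rate % 36
    rate = 20 * step
    d = 60 + val
    step = d * -4
    rate = 34 - d
    step = rate * d
    step = val - rate
    val = val - 15
    return d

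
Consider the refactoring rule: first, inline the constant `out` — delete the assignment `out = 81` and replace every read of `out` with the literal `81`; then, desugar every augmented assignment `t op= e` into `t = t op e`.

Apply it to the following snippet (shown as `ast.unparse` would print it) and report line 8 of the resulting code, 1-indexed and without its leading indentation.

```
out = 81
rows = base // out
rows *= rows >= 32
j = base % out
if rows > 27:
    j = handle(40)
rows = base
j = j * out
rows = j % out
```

Transformed code:
rows = base // 81
rows = rows * (rows >= 32)
j = base % 81
if rows > 27:
    j = handle(40)
rows = base
j = j * 81
rows = j % 81

rows = j % 81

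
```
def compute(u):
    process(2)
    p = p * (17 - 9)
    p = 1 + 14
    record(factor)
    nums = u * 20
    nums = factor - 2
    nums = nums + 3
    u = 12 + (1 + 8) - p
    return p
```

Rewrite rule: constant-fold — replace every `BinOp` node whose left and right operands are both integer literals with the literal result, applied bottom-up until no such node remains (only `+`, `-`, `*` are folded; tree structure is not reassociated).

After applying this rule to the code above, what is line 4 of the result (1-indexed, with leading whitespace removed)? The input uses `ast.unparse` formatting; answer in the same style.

p = 15

Transformed code:
def compute(u):
    process(2)
    p = p * 8
    p = 15
    record(factor)
    nums = u * 20
    nums = factor - 2
    nums = nums + 3
    u = 21 - p
    return p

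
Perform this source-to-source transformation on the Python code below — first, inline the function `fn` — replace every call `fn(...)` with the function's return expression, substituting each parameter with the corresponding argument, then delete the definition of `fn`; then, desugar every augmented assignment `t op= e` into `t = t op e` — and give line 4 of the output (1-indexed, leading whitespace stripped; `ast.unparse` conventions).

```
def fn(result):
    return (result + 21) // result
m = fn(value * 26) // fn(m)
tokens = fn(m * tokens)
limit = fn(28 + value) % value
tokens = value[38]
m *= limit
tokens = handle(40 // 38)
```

Transformed code:
m = (value * 26 + 21) // (value * 26) // ((m + 21) // m)
tokens = (m * tokens + 21) // (m * tokens)
limit = (28 + value + 21) // (28 + value) % value
tokens = value[38]
m = m * limit
tokens = handle(40 // 38)

tokens = value[38]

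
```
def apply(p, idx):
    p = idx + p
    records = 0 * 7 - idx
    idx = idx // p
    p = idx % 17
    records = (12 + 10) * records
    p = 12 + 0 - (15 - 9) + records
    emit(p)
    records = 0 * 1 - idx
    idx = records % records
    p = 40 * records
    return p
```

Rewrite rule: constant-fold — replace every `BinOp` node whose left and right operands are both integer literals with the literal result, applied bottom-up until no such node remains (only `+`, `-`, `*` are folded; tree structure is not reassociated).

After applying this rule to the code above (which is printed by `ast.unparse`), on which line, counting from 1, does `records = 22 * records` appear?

6

Transformed code:
def apply(p, idx):
    p = idx + p
    records = 0 - idx
    idx = idx // p
    p = idx % 17
    records = 22 * records
    p = 6 + records
    emit(p)
    records = 0 - idx
    idx = records % records
    p = 40 * records
    return p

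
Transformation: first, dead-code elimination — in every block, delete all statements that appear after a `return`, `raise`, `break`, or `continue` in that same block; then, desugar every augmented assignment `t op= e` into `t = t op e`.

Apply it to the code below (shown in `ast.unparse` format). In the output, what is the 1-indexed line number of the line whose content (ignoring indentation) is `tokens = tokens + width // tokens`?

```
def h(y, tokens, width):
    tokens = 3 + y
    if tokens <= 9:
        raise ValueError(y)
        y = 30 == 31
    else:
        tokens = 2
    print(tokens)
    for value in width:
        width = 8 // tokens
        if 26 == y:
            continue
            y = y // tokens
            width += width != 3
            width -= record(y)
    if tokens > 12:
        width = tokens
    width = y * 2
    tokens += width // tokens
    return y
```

Transformed code:
def h(y, tokens, width):
    tokens = 3 + y
    if tokens <= 9:
        raise ValueError(y)
    else:
        tokens = 2
    print(tokens)
    for value in width:
        width = 8 // tokens
        if 26 == y:
            continue
    if tokens > 12:
        width = tokens
    width = y * 2
    tokens = tokens + width // tokens
    return y

15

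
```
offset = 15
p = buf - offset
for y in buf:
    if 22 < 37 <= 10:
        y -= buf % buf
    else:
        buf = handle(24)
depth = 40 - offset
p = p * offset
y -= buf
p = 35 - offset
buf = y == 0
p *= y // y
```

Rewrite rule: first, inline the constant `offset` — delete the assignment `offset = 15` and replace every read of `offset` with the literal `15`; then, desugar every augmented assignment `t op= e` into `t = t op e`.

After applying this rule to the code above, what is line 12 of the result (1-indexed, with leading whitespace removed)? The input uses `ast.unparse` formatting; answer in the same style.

Transformed code:
p = buf - 15
for y in buf:
    if 22 < 37 <= 10:
        y = y - buf % buf
    else:
        buf = handle(24)
depth = 40 - 15
p = p * 15
y = y - buf
p = 35 - 15
buf = y == 0
p = p * (y // y)

p = p * (y // y)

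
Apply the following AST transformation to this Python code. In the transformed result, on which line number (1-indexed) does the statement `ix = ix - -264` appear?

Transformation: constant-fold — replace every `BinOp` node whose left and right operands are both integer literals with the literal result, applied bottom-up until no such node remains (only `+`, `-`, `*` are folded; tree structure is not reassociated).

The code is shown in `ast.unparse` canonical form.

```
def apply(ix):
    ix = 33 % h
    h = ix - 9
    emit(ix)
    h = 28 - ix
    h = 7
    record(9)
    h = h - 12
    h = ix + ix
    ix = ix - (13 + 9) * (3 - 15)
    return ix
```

Transformed code:
def apply(ix):
    ix = 33 % h
    h = ix - 9
    emit(ix)
    h = 28 - ix
    h = 7
    record(9)
    h = h - 12
    h = ix + ix
    ix = ix - -264
    return ix

10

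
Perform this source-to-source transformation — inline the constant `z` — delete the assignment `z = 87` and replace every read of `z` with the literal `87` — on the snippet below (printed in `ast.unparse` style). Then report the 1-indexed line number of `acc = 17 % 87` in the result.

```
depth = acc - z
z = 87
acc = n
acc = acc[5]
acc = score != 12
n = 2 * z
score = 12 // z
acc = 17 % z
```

7

Transformed code:
depth = acc - 87
acc = n
acc = acc[5]
acc = score != 12
n = 2 * 87
score = 12 // 87
acc = 17 % 87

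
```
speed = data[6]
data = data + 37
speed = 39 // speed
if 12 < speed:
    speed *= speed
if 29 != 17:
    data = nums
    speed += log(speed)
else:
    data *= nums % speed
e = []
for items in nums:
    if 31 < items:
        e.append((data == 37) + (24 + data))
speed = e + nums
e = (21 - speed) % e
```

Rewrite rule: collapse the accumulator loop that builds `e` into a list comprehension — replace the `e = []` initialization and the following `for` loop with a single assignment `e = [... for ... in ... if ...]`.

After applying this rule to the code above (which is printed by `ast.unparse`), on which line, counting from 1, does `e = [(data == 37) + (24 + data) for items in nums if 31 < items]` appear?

Transformed code:
speed = data[6]
data = data + 37
speed = 39 // speed
if 12 < speed:
    speed *= speed
if 29 != 17:
    data = nums
    speed += log(speed)
else:
    data *= nums % speed
e = [(data == 37) + (24 + data) for items in nums if 31 < items]
speed = e + nums
e = (21 - speed) % e

11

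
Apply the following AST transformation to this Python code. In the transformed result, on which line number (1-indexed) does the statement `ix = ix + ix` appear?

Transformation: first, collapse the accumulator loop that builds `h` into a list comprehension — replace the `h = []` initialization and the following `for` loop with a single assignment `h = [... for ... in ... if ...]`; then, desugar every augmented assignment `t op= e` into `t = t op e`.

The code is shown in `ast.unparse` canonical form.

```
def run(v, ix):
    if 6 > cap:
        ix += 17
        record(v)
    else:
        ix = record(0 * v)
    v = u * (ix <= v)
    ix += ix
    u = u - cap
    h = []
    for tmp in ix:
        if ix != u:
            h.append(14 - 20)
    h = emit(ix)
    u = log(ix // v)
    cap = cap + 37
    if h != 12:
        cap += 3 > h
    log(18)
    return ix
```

Transformed code:
def run(v, ix):
    if 6 > cap:
        ix = ix + 17
        record(v)
    else:
        ix = record(0 * v)
    v = u * (ix <= v)
    ix = ix + ix
    u = u - cap
    h = [14 - 20 for tmp in ix if ix != u]
    h = emit(ix)
    u = log(ix // v)
    cap = cap + 37
    if h != 12:
        cap = cap + (3 > h)
    log(18)
    return ix

8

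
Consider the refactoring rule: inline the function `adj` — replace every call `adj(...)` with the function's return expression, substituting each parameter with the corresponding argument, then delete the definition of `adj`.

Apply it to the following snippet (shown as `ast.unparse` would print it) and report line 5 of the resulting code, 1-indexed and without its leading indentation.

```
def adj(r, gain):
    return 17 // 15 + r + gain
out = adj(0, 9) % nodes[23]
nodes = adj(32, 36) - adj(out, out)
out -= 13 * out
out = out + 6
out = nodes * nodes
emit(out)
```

Transformed code:
out = (17 // 15 + 0 + 9) % nodes[23]
nodes = 17 // 15 + 32 + 36 - (17 // 15 + out + out)
out -= 13 * out
out = out + 6
out = nodes * nodes
emit(out)

out = nodes * nodes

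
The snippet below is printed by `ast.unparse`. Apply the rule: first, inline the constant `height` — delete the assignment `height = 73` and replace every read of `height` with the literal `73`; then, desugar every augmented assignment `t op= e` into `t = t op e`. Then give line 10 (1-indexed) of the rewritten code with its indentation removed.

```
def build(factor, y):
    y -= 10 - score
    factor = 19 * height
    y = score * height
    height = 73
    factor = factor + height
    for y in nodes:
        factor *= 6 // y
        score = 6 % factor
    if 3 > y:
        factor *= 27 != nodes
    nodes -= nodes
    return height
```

Transformed code:
def build(factor, y):
    y = y - (10 - score)
    factor = 19 * 73
    y = score * 73
    factor = factor + 73
    for y in nodes:
        factor = factor * (6 // y)
        score = 6 % factor
    if 3 > y:
        factor = factor * (27 != nodes)
    nodes = nodes - nodes
    return 73

factor = factor * (27 != nodes)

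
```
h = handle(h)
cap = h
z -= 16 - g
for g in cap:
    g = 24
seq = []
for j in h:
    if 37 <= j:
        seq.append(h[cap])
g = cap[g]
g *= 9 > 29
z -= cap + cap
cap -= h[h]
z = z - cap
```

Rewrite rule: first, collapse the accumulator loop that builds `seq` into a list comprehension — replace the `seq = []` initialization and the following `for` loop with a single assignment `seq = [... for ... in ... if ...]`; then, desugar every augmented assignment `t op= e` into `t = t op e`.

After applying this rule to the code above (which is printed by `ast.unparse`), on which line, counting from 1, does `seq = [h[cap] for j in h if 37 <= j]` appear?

Transformed code:
h = handle(h)
cap = h
z = z - (16 - g)
for g in cap:
    g = 24
seq = [h[cap] for j in h if 37 <= j]
g = cap[g]
g = g * (9 > 29)
z = z - (cap + cap)
cap = cap - h[h]
z = z - cap

6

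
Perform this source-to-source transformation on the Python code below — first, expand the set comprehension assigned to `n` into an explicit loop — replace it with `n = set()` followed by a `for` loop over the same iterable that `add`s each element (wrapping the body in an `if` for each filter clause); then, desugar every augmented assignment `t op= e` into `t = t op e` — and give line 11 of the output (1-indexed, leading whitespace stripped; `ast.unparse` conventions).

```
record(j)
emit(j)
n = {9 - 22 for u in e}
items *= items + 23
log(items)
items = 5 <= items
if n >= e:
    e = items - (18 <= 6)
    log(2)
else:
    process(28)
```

Transformed code:
record(j)
emit(j)
n = set()
for u in e:
    n.add(9 - 22)
items = items * (items + 23)
log(items)
items = 5 <= items
if n >= e:
    e = items - (18 <= 6)
    log(2)
else:
    process(28)

log(2)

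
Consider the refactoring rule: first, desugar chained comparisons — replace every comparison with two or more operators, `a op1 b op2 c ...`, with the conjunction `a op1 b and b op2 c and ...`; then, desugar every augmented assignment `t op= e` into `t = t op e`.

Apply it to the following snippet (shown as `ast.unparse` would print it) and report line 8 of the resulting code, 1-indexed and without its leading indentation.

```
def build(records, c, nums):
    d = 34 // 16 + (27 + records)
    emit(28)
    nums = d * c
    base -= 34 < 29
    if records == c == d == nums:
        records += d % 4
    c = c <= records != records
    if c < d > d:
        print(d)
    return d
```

c = c <= records and records != records

Transformed code:
def build(records, c, nums):
    d = 34 // 16 + (27 + records)
    emit(28)
    nums = d * c
    base = base - (34 < 29)
    if records == c and c == d and (d == nums):
        records = records + d % 4
    c = c <= records and records != records
    if c < d and d > d:
        print(d)
    return d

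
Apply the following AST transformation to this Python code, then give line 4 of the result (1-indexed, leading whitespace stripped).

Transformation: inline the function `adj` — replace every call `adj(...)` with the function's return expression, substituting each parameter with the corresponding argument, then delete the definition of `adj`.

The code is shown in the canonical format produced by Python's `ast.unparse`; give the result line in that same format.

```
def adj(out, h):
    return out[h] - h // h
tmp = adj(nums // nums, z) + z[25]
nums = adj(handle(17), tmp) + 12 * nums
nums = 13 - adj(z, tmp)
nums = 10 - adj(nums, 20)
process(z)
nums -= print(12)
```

Transformed code:
tmp = (nums // nums)[z] - z // z + z[25]
nums = handle(17)[tmp] - tmp // tmp + 12 * nums
nums = 13 - (z[tmp] - tmp // tmp)
nums = 10 - (nums[20] - 20 // 20)
process(z)
nums -= print(12)

nums = 10 - (nums[20] - 20 // 20)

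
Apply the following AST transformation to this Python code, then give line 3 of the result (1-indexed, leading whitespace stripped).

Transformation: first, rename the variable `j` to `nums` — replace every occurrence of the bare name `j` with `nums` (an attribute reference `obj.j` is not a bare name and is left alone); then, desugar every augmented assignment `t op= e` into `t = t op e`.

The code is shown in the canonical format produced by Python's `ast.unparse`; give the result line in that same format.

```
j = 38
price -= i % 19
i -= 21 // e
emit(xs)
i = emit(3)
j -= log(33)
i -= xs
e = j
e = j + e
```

Transformed code:
nums = 38
price = price - i % 19
i = i - 21 // e
emit(xs)
i = emit(3)
nums = nums - log(33)
i = i - xs
e = nums
e = nums + e

i = i - 21 // e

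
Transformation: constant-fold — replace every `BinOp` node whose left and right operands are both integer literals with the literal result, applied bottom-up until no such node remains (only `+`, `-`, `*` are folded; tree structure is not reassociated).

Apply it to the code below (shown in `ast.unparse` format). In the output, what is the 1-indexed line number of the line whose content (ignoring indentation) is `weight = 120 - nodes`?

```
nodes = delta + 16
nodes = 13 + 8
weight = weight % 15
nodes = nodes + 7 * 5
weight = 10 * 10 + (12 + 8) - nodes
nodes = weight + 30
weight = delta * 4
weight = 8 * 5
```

5

Transformed code:
nodes = delta + 16
nodes = 21
weight = weight % 15
nodes = nodes + 35
weight = 120 - nodes
nodes = weight + 30
weight = delta * 4
weight = 40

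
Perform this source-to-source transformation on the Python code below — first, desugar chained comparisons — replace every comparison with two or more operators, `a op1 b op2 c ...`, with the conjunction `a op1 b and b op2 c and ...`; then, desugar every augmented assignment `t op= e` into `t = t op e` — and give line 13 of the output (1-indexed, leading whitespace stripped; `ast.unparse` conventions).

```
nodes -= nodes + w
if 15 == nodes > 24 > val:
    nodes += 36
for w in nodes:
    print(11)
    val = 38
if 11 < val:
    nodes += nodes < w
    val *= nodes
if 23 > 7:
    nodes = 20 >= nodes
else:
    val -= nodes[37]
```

Transformed code:
nodes = nodes - (nodes + w)
if 15 == nodes and nodes > 24 and (24 > val):
    nodes = nodes + 36
for w in nodes:
    print(11)
    val = 38
if 11 < val:
    nodes = nodes + (nodes < w)
    val = val * nodes
if 23 > 7:
    nodes = 20 >= nodes
else:
    val = val - nodes[37]

val = val - nodes[37]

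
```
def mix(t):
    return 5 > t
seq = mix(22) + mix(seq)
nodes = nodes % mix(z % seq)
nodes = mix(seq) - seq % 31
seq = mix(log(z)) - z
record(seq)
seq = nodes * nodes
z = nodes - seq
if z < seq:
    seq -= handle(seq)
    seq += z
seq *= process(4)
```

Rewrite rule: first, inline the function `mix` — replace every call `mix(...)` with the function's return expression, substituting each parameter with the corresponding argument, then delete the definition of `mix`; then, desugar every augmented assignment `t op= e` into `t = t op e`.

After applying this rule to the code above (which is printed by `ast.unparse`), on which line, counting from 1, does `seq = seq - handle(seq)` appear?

Transformed code:
seq = (5 > 22) + (5 > seq)
nodes = nodes % (5 > z % seq)
nodes = (5 > seq) - seq % 31
seq = (5 > log(z)) - z
record(seq)
seq = nodes * nodes
z = nodes - seq
if z < seq:
    seq = seq - handle(seq)
    seq = seq + z
seq = seq * process(4)

9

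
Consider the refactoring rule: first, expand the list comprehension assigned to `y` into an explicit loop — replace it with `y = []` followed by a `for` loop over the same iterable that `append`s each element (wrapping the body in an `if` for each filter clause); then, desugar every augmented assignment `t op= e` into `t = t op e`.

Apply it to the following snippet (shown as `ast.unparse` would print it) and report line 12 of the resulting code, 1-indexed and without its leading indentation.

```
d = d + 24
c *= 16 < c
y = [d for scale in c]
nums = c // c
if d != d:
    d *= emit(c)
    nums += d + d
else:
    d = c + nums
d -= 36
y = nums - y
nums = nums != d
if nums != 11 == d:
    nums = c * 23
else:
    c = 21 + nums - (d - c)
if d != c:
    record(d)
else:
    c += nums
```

Transformed code:
d = d + 24
c = c * (16 < c)
y = []
for scale in c:
    y.append(d)
nums = c // c
if d != d:
    d = d * emit(c)
    nums = nums + (d + d)
else:
    d = c + nums
d = d - 36
y = nums - y
nums = nums != d
if nums != 11 == d:
    nums = c * 23
else:
    c = 21 + nums - (d - c)
if d != c:
    record(d)
else:
    c = c + nums

d = d - 36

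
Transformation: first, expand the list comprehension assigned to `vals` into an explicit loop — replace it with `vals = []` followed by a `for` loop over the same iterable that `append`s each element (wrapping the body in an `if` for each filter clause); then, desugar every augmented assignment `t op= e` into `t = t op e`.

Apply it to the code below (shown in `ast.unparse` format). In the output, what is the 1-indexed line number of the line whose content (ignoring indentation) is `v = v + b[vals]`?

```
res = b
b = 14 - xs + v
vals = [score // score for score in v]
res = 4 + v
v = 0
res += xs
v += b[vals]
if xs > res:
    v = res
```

9

Transformed code:
res = b
b = 14 - xs + v
vals = []
for score in v:
    vals.append(score // score)
res = 4 + v
v = 0
res = res + xs
v = v + b[vals]
if xs > res:
    v = res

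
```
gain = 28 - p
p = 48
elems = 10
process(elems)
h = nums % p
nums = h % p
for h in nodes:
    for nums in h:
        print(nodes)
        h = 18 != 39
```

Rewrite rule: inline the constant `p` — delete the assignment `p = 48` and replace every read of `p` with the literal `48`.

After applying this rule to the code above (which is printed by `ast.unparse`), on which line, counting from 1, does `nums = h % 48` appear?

Transformed code:
gain = 28 - 48
elems = 10
process(elems)
h = nums % 48
nums = h % 48
for h in nodes:
    for nums in h:
        print(nodes)
        h = 18 != 39

5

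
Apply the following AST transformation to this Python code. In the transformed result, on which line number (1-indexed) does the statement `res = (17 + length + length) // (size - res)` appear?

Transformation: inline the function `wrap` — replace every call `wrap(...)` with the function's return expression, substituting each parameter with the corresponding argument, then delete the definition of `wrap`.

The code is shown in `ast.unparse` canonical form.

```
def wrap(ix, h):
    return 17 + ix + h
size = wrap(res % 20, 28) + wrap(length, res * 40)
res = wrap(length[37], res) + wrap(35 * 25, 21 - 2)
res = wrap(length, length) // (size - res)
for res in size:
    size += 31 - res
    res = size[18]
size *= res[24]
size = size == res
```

3

Transformed code:
size = 17 + res % 20 + 28 + (17 + length + res * 40)
res = 17 + length[37] + res + (17 + 35 * 25 + (21 - 2))
res = (17 + length + length) // (size - res)
for res in size:
    size += 31 - res
    res = size[18]
size *= res[24]
size = size == res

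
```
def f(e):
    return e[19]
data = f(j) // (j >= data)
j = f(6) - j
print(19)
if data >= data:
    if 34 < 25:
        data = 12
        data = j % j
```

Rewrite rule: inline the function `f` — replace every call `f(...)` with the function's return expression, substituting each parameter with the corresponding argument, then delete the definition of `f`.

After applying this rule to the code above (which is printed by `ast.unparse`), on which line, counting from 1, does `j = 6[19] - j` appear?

2

Transformed code:
data = j[19] // (j >= data)
j = 6[19] - j
print(19)
if data >= data:
    if 34 < 25:
        data = 12
        data = j % j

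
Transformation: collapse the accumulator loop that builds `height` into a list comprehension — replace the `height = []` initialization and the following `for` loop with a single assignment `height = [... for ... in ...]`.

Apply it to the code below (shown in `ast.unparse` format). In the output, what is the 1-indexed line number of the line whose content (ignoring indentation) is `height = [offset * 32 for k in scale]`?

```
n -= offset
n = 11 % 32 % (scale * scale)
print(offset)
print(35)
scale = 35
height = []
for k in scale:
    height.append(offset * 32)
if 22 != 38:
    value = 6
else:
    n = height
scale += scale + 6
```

6

Transformed code:
n -= offset
n = 11 % 32 % (scale * scale)
print(offset)
print(35)
scale = 35
height = [offset * 32 for k in scale]
if 22 != 38:
    value = 6
else:
    n = height
scale += scale + 6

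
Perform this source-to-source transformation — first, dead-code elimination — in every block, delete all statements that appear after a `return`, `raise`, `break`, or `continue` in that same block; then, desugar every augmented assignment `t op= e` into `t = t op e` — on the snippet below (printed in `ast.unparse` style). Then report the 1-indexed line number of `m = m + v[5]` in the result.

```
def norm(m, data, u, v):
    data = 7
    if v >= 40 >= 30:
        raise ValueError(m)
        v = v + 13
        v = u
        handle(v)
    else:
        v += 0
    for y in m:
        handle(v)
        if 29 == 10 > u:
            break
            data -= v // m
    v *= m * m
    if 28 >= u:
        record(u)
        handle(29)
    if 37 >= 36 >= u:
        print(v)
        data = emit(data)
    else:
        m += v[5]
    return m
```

Transformed code:
def norm(m, data, u, v):
    data = 7
    if v >= 40 >= 30:
        raise ValueError(m)
    else:
        v = v + 0
    for y in m:
        handle(v)
        if 29 == 10 > u:
            break
    v = v * (m * m)
    if 28 >= u:
        record(u)
        handle(29)
    if 37 >= 36 >= u:
        print(v)
        data = emit(data)
    else:
        m = m + v[5]
    return m

19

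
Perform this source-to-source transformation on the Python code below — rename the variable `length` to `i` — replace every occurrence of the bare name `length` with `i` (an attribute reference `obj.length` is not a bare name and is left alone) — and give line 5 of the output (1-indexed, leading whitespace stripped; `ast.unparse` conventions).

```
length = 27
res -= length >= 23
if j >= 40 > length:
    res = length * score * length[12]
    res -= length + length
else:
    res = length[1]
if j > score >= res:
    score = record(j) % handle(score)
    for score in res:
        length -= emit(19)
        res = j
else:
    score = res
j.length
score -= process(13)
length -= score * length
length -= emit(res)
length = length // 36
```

Transformed code:
i = 27
res -= i >= 23
if j >= 40 > i:
    res = i * score * i[12]
    res -= i + i
else:
    res = i[1]
if j > score >= res:
    score = record(j) % handle(score)
    for score in res:
        i -= emit(19)
        res = j
else:
    score = res
j.length
score -= process(13)
i -= score * i
i -= emit(res)
i = i // 36

res -= i + i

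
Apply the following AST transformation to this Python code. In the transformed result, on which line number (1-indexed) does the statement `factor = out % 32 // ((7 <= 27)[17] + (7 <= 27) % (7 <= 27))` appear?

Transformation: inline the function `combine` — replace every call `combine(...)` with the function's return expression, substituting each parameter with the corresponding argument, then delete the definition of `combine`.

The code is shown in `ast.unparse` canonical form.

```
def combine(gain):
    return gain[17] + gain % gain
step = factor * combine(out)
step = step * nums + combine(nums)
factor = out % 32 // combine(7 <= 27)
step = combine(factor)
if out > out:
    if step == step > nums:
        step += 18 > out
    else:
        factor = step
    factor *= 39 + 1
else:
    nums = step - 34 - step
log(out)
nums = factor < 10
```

3

Transformed code:
step = factor * (out[17] + out % out)
step = step * nums + (nums[17] + nums % nums)
factor = out % 32 // ((7 <= 27)[17] + (7 <= 27) % (7 <= 27))
step = factor[17] + factor % factor
if out > out:
    if step == step > nums:
        step += 18 > out
    else:
        factor = step
    factor *= 39 + 1
else:
    nums = step - 34 - step
log(out)
nums = factor < 10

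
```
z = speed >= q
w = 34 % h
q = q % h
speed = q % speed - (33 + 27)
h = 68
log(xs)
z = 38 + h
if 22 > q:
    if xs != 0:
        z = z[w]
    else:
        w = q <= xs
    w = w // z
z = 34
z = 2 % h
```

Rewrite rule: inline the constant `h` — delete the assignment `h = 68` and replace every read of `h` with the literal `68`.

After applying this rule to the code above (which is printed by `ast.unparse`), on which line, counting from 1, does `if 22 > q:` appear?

Transformed code:
z = speed >= q
w = 34 % 68
q = q % 68
speed = q % speed - (33 + 27)
log(xs)
z = 38 + 68
if 22 > q:
    if xs != 0:
        z = z[w]
    else:
        w = q <= xs
    w = w // z
z = 34
z = 2 % 68

7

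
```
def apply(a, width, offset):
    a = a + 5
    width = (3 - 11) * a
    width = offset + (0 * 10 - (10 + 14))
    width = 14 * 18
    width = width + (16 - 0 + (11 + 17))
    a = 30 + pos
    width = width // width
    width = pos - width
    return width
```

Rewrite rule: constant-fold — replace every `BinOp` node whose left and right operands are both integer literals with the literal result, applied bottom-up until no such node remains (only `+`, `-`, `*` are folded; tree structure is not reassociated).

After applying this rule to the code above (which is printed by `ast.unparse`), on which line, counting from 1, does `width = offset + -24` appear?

Transformed code:
def apply(a, width, offset):
    a = a + 5
    width = -8 * a
    width = offset + -24
    width = 252
    width = width + 44
    a = 30 + pos
    width = width // width
    width = pos - width
    return width

4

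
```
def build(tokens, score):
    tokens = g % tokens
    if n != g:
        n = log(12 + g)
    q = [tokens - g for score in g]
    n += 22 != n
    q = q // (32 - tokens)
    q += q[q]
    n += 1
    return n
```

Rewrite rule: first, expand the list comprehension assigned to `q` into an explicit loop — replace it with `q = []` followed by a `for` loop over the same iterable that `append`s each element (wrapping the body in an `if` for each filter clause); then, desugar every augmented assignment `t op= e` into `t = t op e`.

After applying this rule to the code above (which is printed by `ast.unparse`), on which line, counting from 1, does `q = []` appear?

5

Transformed code:
def build(tokens, score):
    tokens = g % tokens
    if n != g:
        n = log(12 + g)
    q = []
    for score in g:
        q.append(tokens - g)
    n = n + (22 != n)
    q = q // (32 - tokens)
    q = q + q[q]
    n = n + 1
    return n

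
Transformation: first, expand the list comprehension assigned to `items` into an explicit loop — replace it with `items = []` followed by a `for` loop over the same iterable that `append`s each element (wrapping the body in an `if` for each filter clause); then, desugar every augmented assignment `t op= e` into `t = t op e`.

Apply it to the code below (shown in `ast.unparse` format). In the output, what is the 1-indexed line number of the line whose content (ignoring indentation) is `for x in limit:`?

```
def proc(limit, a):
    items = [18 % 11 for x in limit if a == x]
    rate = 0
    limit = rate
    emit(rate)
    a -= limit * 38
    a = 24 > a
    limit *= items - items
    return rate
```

3

Transformed code:
def proc(limit, a):
    items = []
    for x in limit:
        if a == x:
            items.append(18 % 11)
    rate = 0
    limit = rate
    emit(rate)
    a = a - limit * 38
    a = 24 > a
    limit = limit * (items - items)
    return rate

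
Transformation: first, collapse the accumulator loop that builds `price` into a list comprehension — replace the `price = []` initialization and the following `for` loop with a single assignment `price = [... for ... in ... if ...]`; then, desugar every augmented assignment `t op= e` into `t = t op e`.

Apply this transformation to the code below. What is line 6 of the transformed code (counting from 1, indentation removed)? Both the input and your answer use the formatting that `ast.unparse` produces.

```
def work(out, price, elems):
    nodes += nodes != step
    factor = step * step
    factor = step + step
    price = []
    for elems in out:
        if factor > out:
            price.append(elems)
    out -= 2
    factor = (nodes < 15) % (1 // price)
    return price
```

out = out - 2

Transformed code:
def work(out, price, elems):
    nodes = nodes + (nodes != step)
    factor = step * step
    factor = step + step
    price = [elems for elems in out if factor > out]
    out = out - 2
    factor = (nodes < 15) % (1 // price)
    return price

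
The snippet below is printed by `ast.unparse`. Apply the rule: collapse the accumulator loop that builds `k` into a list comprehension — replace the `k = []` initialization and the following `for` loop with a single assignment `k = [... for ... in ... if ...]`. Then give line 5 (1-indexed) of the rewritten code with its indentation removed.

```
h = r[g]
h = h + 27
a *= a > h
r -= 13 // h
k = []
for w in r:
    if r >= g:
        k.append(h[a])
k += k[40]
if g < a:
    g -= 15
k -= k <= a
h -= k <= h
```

k = [h[a] for w in r if r >= g]

Transformed code:
h = r[g]
h = h + 27
a *= a > h
r -= 13 // h
k = [h[a] for w in r if r >= g]
k += k[40]
if g < a:
    g -= 15
k -= k <= a
h -= k <= h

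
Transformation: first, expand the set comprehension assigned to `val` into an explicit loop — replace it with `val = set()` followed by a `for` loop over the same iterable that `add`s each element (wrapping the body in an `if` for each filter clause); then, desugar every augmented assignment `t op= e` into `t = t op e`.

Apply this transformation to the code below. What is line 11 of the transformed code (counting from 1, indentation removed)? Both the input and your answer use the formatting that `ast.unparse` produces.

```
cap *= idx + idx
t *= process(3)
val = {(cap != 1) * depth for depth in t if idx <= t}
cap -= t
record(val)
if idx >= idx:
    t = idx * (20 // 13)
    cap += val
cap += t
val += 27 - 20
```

cap = cap + val

Transformed code:
cap = cap * (idx + idx)
t = t * process(3)
val = set()
for depth in t:
    if idx <= t:
        val.add((cap != 1) * depth)
cap = cap - t
record(val)
if idx >= idx:
    t = idx * (20 // 13)
    cap = cap + val
cap = cap + t
val = val + (27 - 20)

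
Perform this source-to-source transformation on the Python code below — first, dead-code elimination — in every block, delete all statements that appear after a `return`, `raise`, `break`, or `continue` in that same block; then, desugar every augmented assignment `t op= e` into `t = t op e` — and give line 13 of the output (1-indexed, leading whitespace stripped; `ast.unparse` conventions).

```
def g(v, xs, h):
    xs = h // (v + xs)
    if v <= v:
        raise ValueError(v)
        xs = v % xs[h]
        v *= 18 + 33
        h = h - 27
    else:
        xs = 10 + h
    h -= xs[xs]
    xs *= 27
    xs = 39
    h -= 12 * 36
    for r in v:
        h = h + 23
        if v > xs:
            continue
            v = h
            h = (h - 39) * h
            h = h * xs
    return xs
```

if v > xs:

Transformed code:
def g(v, xs, h):
    xs = h // (v + xs)
    if v <= v:
        raise ValueError(v)
    else:
        xs = 10 + h
    h = h - xs[xs]
    xs = xs * 27
    xs = 39
    h = h - 12 * 36
    for r in v:
        h = h + 23
        if v > xs:
            continue
    return xs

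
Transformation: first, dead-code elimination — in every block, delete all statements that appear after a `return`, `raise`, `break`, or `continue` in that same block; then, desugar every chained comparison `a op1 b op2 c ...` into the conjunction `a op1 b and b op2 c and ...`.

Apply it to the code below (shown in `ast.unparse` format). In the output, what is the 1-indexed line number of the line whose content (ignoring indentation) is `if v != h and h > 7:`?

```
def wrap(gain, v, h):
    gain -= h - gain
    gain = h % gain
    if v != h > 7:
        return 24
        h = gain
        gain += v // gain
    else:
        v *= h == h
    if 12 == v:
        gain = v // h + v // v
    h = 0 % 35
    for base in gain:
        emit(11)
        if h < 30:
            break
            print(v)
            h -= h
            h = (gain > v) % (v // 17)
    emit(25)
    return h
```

4

Transformed code:
def wrap(gain, v, h):
    gain -= h - gain
    gain = h % gain
    if v != h and h > 7:
        return 24
    else:
        v *= h == h
    if 12 == v:
        gain = v // h + v // v
    h = 0 % 35
    for base in gain:
        emit(11)
        if h < 30:
            break
    emit(25)
    return h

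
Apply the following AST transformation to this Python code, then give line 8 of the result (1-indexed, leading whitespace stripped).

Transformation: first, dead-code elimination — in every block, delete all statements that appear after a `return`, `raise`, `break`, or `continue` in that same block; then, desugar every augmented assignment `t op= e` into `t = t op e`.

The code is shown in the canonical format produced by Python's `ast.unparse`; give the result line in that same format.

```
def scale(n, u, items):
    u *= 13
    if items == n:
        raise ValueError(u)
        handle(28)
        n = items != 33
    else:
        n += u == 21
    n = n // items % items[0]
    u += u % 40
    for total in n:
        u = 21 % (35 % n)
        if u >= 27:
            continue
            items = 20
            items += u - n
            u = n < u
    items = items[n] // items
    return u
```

Transformed code:
def scale(n, u, items):
    u = u * 13
    if items == n:
        raise ValueError(u)
    else:
        n = n + (u == 21)
    n = n // items % items[0]
    u = u + u % 40
    for total in n:
        u = 21 % (35 % n)
        if u >= 27:
            continue
    items = items[n] // items
    return u

u = u + u % 40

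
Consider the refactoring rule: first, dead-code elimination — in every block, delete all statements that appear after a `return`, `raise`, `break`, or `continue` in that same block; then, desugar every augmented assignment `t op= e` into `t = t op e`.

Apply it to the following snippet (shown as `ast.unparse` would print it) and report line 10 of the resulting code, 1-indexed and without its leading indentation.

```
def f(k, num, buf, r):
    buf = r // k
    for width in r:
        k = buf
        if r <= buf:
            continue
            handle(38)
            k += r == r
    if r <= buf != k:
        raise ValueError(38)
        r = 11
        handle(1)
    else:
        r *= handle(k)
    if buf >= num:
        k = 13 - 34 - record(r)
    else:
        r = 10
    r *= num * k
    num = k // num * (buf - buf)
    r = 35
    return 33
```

Transformed code:
def f(k, num, buf, r):
    buf = r // k
    for width in r:
        k = buf
        if r <= buf:
            continue
    if r <= buf != k:
        raise ValueError(38)
    else:
        r = r * handle(k)
    if buf >= num:
        k = 13 - 34 - record(r)
    else:
        r = 10
    r = r * (num * k)
    num = k // num * (buf - buf)
    r = 35
    return 33

r = r * handle(k)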